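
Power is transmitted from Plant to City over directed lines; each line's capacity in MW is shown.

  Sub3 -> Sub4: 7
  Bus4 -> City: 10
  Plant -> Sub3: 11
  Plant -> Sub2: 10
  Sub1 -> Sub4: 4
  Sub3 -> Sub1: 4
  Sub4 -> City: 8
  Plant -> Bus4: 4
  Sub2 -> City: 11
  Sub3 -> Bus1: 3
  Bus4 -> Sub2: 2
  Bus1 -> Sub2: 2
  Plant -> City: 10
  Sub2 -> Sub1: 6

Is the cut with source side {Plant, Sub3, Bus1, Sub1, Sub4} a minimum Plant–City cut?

No — its capacity is 34, but the minimum cut has capacity 33.

Given cut capacity: 4 + 10 + 10 + 2 + 8 = 34.
Augment Plant→City: bottleneck 10, flow now 10.
Augment Plant→Bus4→City: bottleneck 4, flow now 14.
Augment Plant→Sub2→City: bottleneck 10, flow now 24.
Augment Plant→Sub3→Sub4→City: bottleneck 7, flow now 31.
Augment Plant→Sub3→Bus1→Sub2→City: bottleneck 1, flow now 32.
Augment Plant→Sub3→Sub1→Sub4→City: bottleneck 1, flow now 33.
No augmenting path remains; maximum flow = 33.
In the residual graph, reachable from Plant: {Plant, Sub3, Bus1, Sub2, Sub1, Sub4}.
Min-cut edges: Plant→Bus4 (4), Plant→City (10), Sub2→City (11), Sub4→City (8); capacity 4 + 10 + 11 + 8 = 33.
Cut capacity 34 exceeds the max flow 33, so it is not minimum.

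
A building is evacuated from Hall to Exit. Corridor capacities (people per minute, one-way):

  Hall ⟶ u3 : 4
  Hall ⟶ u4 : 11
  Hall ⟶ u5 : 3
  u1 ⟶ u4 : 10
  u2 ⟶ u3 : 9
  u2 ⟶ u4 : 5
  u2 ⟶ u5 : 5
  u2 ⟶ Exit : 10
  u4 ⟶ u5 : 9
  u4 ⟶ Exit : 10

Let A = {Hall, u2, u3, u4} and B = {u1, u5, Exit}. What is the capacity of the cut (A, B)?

37

Edges leaving {Hall, u2, u3, u4}: Hall→u5 (3), u2→u5 (5), u2→Exit (10), u4→u5 (9), u4→Exit (10).
Cut capacity = 3 + 5 + 10 + 9 + 10 = 37.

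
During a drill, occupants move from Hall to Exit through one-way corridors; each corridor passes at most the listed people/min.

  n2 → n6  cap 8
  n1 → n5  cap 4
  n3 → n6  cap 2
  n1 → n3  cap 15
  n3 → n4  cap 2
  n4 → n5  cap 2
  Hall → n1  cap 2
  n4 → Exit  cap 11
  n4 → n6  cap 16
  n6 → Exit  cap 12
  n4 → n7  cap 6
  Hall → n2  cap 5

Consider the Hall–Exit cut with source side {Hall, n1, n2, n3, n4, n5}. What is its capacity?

43

Edges leaving {Hall, n1, n2, n3, n4, n5}: n2→n6 (8), n3→n6 (2), n4→n6 (16), n4→n7 (6), n4→Exit (11).
Cut capacity = 8 + 2 + 16 + 6 + 11 = 43.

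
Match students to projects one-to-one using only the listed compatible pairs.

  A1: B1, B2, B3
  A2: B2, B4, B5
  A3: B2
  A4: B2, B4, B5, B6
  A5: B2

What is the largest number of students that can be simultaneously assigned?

4

Unit-capacity flow: source→left, listed edges, right→sink; max matching = max flow.
Augmenting path A1→B1 (+1); matched 1.
Augmenting path A2→B2 (+1); matched 2.
Augmenting path A4→B4 (+1); matched 3.
Augmenting path A3→B2→A2→B5 (+1); matched 4.
No augmenting path remains; maximum matching = 4.
König certificate: {A1, A2, A4, B2} is a vertex cover of size 4 (every listed pair touches it), so no matching can be larger.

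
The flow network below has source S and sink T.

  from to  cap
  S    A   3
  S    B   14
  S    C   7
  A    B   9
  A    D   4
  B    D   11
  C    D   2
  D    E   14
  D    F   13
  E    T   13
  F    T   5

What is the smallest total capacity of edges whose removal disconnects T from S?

16

Augment S→A→D→E→T: bottleneck 3, flow now 3.
Augment S→B→D→E→T: bottleneck 10, flow now 13.
Augment S→B→D→F→T: bottleneck 1, flow now 14.
Augment S→C→D→F→T: bottleneck 2, flow now 16.
No augmenting path remains; maximum flow = 16.
By max-flow min-cut, the minimum cut capacity equals the max flow.
In the residual graph, reachable from S: {S, B, C}.
Min-cut edges: S→A (3), B→D (11), C→D (2); capacity 3 + 11 + 2 = 16.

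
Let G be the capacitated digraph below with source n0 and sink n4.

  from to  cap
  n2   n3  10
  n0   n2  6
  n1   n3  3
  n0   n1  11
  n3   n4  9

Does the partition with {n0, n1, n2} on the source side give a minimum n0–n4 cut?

No — its capacity is 13, but the minimum cut has capacity 9.

Given cut capacity: 3 + 10 = 13.
Augment n0→n1→n3→n4: bottleneck 3, flow now 3.
Augment n0→n2→n3→n4: bottleneck 6, flow now 9.
No augmenting path remains; maximum flow = 9.
In the residual graph, reachable from n0: {n0, n1}.
Min-cut edges: n0→n2 (6), n1→n3 (3); capacity 6 + 3 = 9.
Cut capacity 13 exceeds the max flow 9, so it is not minimum.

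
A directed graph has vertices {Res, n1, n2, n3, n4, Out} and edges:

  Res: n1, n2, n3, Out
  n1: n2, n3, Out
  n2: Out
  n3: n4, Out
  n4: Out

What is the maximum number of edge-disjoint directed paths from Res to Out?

4

Assign every edge capacity 1; by Menger, the answer equals the max flow.
Path Res→Out (+1); total 1.
Path Res→n1→Out (+1); total 2.
Path Res→n2→Out (+1); total 3.
Path Res→n3→Out (+1); total 4.
No residual Res→Out path; max flow = 4.
Certifying cut of size 4: {Res→Out, Res→n1, Res→n2, Res→n3}.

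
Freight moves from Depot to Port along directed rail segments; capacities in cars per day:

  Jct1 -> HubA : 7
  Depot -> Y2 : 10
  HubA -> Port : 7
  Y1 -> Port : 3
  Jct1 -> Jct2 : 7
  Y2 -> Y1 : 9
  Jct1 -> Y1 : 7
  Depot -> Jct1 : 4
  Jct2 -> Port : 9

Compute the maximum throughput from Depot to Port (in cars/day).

Augment Depot→Jct1→Y1→Port: bottleneck 3, flow now 3.
Augment Depot→Jct1→HubA→Port: bottleneck 1, flow now 4.
Augment Depot→Y2→Y1→Jct1→HubA→Port: bottleneck 3, flow now 7. (uses reverse residual edge)
No augmenting path remains; maximum flow = 7.
In the residual graph, reachable from Depot: {Depot, Y2, Y1}.
Min-cut edges: Depot→Jct1 (4), Y1→Port (3); capacity 4 + 3 = 7.
This cut is saturated, so no flow can exceed 7.

7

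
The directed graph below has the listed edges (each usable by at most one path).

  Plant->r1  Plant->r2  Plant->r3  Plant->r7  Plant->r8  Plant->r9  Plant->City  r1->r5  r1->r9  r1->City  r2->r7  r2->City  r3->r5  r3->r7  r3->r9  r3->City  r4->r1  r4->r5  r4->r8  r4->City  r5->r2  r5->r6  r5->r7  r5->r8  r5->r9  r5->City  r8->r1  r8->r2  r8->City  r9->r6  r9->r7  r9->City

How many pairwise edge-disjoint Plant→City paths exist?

Assign every edge capacity 1; by Menger, the answer equals the max flow.
Path Plant→City (+1); total 1.
Path Plant→r1→City (+1); total 2.
Path Plant→r2→City (+1); total 3.
Path Plant→r3→City (+1); total 4.
Path Plant→r8→City (+1); total 5.
Path Plant→r9→City (+1); total 6.
No residual Plant→City path; max flow = 6.
Certifying cut of size 6: {Plant→City, Plant→r1, Plant→r2, Plant→r3, Plant→r8, Plant→r9}.

6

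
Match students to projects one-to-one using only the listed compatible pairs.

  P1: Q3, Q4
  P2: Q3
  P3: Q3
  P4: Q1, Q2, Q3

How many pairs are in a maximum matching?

Unit-capacity flow: source→left, listed edges, right→sink; max matching = max flow.
Augmenting path P1→Q3 (+1); matched 1.
Augmenting path P4→Q1 (+1); matched 2.
Augmenting path P2→Q3→P1→Q4 (+1); matched 3.
No augmenting path remains; maximum matching = 3.
König certificate: {P1, P4, Q3} is a vertex cover of size 3 (every listed pair touches it), so no matching can be larger.

3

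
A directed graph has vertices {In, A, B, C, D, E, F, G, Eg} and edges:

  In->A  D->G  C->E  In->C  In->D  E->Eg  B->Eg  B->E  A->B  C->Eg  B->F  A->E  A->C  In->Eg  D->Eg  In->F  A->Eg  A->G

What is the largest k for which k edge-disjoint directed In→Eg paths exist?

Assign every edge capacity 1; by Menger, the answer equals the max flow.
Path In→Eg (+1); total 1.
Path In→A→Eg (+1); total 2.
Path In→C→Eg (+1); total 3.
Path In→D→Eg (+1); total 4.
No residual In→Eg path; max flow = 4.
Certifying cut of size 4: {In→A, In→C, In→D, In→Eg}.

4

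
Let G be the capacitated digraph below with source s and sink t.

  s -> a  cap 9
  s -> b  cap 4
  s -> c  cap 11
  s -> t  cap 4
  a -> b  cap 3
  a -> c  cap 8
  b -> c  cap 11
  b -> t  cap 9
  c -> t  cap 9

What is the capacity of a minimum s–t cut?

Augment s→t: bottleneck 4, flow now 4.
Augment s→b→t: bottleneck 4, flow now 8.
Augment s→c→t: bottleneck 9, flow now 17.
Augment s→a→b→t: bottleneck 3, flow now 20.
No augmenting path remains; maximum flow = 20.
By max-flow min-cut, the minimum cut capacity equals the max flow.
In the residual graph, reachable from s: {s, a, c}.
Min-cut edges: s→b (4), s→t (4), a→b (3), c→t (9); capacity 4 + 4 + 3 + 9 = 20.

20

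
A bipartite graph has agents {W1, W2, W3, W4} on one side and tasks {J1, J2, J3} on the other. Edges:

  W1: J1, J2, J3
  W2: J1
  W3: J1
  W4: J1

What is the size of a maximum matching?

2

Unit-capacity flow: source→left, listed edges, right→sink; max matching = max flow.
Augmenting path W1→J1 (+1); matched 1.
Augmenting path W2→J1→W1→J2 (+1); matched 2.
No augmenting path remains; maximum matching = 2.
König certificate: {W1, J1} is a vertex cover of size 2 (every listed pair touches it), so no matching can be larger.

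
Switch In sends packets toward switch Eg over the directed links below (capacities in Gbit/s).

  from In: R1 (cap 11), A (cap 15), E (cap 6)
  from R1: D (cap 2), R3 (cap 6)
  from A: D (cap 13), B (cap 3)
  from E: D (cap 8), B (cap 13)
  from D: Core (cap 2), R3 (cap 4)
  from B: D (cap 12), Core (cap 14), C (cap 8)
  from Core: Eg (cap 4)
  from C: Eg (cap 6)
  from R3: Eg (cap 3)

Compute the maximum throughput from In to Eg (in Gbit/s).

Augment In→R1→R3→Eg: bottleneck 3, flow now 3.
Augment In→R1→D→Core→Eg: bottleneck 2, flow now 5.
Augment In→A→B→Core→Eg: bottleneck 2, flow now 7.
Augment In→A→B→C→Eg: bottleneck 1, flow now 8.
Augment In→E→B→C→Eg: bottleneck 5, flow now 13.
No augmenting path remains; maximum flow = 13.
In the residual graph, reachable from In: {In, R1, A, E, D, B, Core, C, R3}.
Min-cut edges: Core→Eg (4), C→Eg (6), R3→Eg (3); capacity 4 + 6 + 3 = 13.
This cut is saturated, so no flow can exceed 13.

13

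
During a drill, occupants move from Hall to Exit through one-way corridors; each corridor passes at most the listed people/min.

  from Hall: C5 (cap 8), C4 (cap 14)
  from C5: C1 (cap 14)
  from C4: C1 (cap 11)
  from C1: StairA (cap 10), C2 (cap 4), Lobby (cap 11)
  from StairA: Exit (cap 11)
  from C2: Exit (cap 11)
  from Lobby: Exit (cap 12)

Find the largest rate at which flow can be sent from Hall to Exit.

Augment Hall→C5→C1→StairA→Exit: bottleneck 8, flow now 8.
Augment Hall→C4→C1→StairA→Exit: bottleneck 2, flow now 10.
Augment Hall→C4→C1→C2→Exit: bottleneck 4, flow now 14.
Augment Hall→C4→C1→Lobby→Exit: bottleneck 5, flow now 19.
No augmenting path remains; maximum flow = 19.
In the residual graph, reachable from Hall: {Hall, C4}.
Min-cut edges: Hall→C5 (8), C4→C1 (11); capacity 8 + 11 = 19.
This cut is saturated, so no flow can exceed 19.

19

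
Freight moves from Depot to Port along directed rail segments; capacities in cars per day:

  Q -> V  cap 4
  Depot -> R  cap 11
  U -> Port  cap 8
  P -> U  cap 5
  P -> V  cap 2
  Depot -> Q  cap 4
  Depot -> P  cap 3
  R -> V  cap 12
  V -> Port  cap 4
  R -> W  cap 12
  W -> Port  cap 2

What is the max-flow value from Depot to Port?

9

Augment Depot→P→U→Port: bottleneck 3, flow now 3.
Augment Depot→Q→V→Port: bottleneck 4, flow now 7.
Augment Depot→R→W→Port: bottleneck 2, flow now 9.
No augmenting path remains; maximum flow = 9.
In the residual graph, reachable from Depot: {Depot, Q, R, V, W}.
Min-cut edges: Depot→P (3), V→Port (4), W→Port (2); capacity 3 + 4 + 2 = 9.
This cut is saturated, so no flow can exceed 9.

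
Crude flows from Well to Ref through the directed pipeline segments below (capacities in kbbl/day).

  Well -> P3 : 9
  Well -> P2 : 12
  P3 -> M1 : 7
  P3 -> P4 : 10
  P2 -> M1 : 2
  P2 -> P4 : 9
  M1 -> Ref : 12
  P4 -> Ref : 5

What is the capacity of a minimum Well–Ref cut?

14

Augment Well→P3→M1→Ref: bottleneck 7, flow now 7.
Augment Well→P3→P4→Ref: bottleneck 2, flow now 9.
Augment Well→P2→M1→Ref: bottleneck 2, flow now 11.
Augment Well→P2→P4→Ref: bottleneck 3, flow now 14.
No augmenting path remains; maximum flow = 14.
By max-flow min-cut, the minimum cut capacity equals the max flow.
In the residual graph, reachable from Well: {Well, P3, P2, P4}.
Min-cut edges: P3→M1 (7), P2→M1 (2), P4→Ref (5); capacity 7 + 2 + 5 = 14.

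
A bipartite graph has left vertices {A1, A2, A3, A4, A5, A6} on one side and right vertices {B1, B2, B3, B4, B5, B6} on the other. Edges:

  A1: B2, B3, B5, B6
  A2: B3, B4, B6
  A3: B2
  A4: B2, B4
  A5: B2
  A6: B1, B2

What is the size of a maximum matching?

Unit-capacity flow: source→left, listed edges, right→sink; max matching = max flow.
Augmenting path A1→B2 (+1); matched 1.
Augmenting path A2→B3 (+1); matched 2.
Augmenting path A4→B4 (+1); matched 3.
Augmenting path A6→B1 (+1); matched 4.
Augmenting path A3→B2→A1→B5 (+1); matched 5.
No augmenting path remains; maximum matching = 5.
König certificate: {A1, A2, A4, A6, B2} is a vertex cover of size 5 (every listed pair touches it), so no matching can be larger.

5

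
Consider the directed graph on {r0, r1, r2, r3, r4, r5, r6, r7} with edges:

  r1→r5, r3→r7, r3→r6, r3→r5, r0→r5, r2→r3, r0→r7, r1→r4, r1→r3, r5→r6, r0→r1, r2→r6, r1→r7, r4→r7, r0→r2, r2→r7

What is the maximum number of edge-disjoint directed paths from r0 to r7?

Assign every edge capacity 1; by Menger, the answer equals the max flow.
Path r0→r7 (+1); total 1.
Path r0→r1→r7 (+1); total 2.
Path r0→r2→r7 (+1); total 3.
No residual r0→r7 path; max flow = 3.
Certifying cut of size 3: {r0→r1, r0→r2, r0→r7}.

3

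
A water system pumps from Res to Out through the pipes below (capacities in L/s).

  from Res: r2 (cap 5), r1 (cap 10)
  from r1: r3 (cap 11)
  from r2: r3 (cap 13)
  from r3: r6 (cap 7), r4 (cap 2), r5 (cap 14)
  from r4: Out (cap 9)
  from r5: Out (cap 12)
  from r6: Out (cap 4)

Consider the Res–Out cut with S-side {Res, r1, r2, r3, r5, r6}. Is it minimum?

No — its capacity is 18, but the minimum cut has capacity 15.

Given cut capacity: 2 + 12 + 4 = 18.
Augment Res→r1→r3→r4→Out: bottleneck 2, flow now 2.
Augment Res→r1→r3→r5→Out: bottleneck 8, flow now 10.
Augment Res→r2→r3→r5→Out: bottleneck 4, flow now 14.
Augment Res→r2→r3→r6→Out: bottleneck 1, flow now 15.
No augmenting path remains; maximum flow = 15.
In the residual graph, reachable from Res: {Res}.
Min-cut edges: Res→r1 (10), Res→r2 (5); capacity 10 + 5 = 15.
Cut capacity 18 exceeds the max flow 15, so it is not minimum.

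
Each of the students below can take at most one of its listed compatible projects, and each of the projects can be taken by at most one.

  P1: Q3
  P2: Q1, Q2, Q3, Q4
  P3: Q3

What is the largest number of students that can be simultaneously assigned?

Unit-capacity flow: source→left, listed edges, right→sink; max matching = max flow.
Augmenting path P1→Q3 (+1); matched 1.
Augmenting path P2→Q1 (+1); matched 2.
No augmenting path remains; maximum matching = 2.
König certificate: {P2, Q3} is a vertex cover of size 2 (every listed pair touches it), so no matching can be larger.

2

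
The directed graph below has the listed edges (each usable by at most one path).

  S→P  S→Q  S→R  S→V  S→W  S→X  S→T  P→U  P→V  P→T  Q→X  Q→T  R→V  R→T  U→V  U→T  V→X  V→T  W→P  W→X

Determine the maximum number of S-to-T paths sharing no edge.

Assign every edge capacity 1; by Menger, the answer equals the max flow.
Path S→T (+1); total 1.
Path S→P→T (+1); total 2.
Path S→Q→T (+1); total 3.
Path S→R→T (+1); total 4.
Path S→V→T (+1); total 5.
Path S→W→P→U→T (+1); total 6.
No residual S→T path; max flow = 6.
Certifying cut of size 6: {S→P, S→Q, S→R, S→T, S→V, S→W}.

6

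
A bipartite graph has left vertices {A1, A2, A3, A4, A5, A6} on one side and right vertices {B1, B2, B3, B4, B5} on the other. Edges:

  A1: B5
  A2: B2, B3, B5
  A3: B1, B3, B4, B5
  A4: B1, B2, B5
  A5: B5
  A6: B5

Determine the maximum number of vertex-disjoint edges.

4

Unit-capacity flow: source→left, listed edges, right→sink; max matching = max flow.
Augmenting path A1→B5 (+1); matched 1.
Augmenting path A2→B2 (+1); matched 2.
Augmenting path A3→B1 (+1); matched 3.
Augmenting path A4→B1→A3→B3 (+1); matched 4.
No augmenting path remains; maximum matching = 4.
König certificate: {A2, A3, A4, B5} is a vertex cover of size 4 (every listed pair touches it), so no matching can be larger.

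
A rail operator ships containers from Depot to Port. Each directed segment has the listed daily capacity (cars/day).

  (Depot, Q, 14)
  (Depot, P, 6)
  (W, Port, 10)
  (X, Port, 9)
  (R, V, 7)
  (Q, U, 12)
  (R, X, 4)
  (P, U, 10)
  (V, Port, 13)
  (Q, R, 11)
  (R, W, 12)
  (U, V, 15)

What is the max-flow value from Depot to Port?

Augment Depot→P→U→V→Port: bottleneck 6, flow now 6.
Augment Depot→Q→R→V→Port: bottleneck 7, flow now 13.
Augment Depot→Q→R→W→Port: bottleneck 4, flow now 17.
Augment Depot→Q→U→V→R→W→Port: bottleneck 3, flow now 20. (uses reverse residual edge)
No augmenting path remains; maximum flow = 20.
In the residual graph, reachable from Depot: {Depot}.
Min-cut edges: Depot→P (6), Depot→Q (14); capacity 6 + 14 = 20.
This cut is saturated, so no flow can exceed 20.

20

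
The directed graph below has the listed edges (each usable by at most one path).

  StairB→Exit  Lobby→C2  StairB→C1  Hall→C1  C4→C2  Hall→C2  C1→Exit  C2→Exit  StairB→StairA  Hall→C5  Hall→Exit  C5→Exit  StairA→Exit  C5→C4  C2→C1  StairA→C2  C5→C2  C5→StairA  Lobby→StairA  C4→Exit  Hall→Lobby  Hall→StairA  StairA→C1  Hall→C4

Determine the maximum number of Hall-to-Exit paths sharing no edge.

6

Assign every edge capacity 1; by Menger, the answer equals the max flow.
Path Hall→Exit (+1); total 1.
Path Hall→C5→Exit (+1); total 2.
Path Hall→C4→Exit (+1); total 3.
Path Hall→StairA→Exit (+1); total 4.
Path Hall→C2→Exit (+1); total 5.
Path Hall→C1→Exit (+1); total 6.
No residual Hall→Exit path; max flow = 6.
Certifying cut of size 6: {C1→Exit, C2→Exit, Hall→C4, Hall→C5, Hall→Exit, StairA→Exit}.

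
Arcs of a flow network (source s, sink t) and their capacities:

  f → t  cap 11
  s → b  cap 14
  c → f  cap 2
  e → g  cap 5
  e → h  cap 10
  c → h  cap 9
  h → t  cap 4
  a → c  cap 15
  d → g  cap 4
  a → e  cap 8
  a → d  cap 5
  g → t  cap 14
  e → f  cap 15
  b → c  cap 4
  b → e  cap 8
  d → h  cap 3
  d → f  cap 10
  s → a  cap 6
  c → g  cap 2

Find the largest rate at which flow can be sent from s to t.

Augment s→a→c→f→t: bottleneck 2, flow now 2.
Augment s→a→c→g→t: bottleneck 2, flow now 4.
Augment s→a→c→h→t: bottleneck 2, flow now 6.
Augment s→b→c→h→t: bottleneck 2, flow now 8.
Augment s→b→e→f→t: bottleneck 8, flow now 16.
Augment s→b→c→a→d→f→t: bottleneck 1, flow now 17. (uses reverse residual edge)
Augment s→b→c→a→d→g→t: bottleneck 1, flow now 18. (uses reverse residual edge)
No augmenting path remains; maximum flow = 18.
In the residual graph, reachable from s: {s, b}.
Min-cut edges: s→a (6), b→c (4), b→e (8); capacity 6 + 4 + 8 = 18.
This cut is saturated, so no flow can exceed 18.

18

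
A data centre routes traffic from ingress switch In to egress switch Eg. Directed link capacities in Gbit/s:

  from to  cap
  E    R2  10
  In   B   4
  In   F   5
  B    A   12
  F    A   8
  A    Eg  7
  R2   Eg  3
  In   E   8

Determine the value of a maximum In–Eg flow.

10

Augment In→E→R2→Eg: bottleneck 3, flow now 3.
Augment In→B→A→Eg: bottleneck 4, flow now 7.
Augment In→F→A→Eg: bottleneck 3, flow now 10.
No augmenting path remains; maximum flow = 10.
In the residual graph, reachable from In: {In, E, B, F, R2, A}.
Min-cut edges: R2→Eg (3), A→Eg (7); capacity 3 + 7 = 10.
This cut is saturated, so no flow can exceed 10.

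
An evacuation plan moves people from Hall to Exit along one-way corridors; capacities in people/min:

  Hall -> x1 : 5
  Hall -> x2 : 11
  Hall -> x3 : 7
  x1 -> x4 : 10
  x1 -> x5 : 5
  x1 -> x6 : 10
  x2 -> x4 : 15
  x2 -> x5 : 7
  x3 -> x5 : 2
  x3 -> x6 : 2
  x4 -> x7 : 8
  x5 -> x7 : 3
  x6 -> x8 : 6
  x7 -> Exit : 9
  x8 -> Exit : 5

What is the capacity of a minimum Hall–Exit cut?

14

Augment Hall→x1→x4→x7→Exit: bottleneck 5, flow now 5.
Augment Hall→x2→x4→x7→Exit: bottleneck 3, flow now 8.
Augment Hall→x2→x5→x7→Exit: bottleneck 1, flow now 9.
Augment Hall→x3→x6→x8→Exit: bottleneck 2, flow now 11.
Augment Hall→x2→x4→x1→x6→x8→Exit: bottleneck 3, flow now 14. (uses reverse residual edge)
No augmenting path remains; maximum flow = 14.
By max-flow min-cut, the minimum cut capacity equals the max flow.
In the residual graph, reachable from Hall: {Hall, x1, x2, x3, x4, x5, x6, x7, x8}.
Min-cut edges: x7→Exit (9), x8→Exit (5); capacity 9 + 5 = 14.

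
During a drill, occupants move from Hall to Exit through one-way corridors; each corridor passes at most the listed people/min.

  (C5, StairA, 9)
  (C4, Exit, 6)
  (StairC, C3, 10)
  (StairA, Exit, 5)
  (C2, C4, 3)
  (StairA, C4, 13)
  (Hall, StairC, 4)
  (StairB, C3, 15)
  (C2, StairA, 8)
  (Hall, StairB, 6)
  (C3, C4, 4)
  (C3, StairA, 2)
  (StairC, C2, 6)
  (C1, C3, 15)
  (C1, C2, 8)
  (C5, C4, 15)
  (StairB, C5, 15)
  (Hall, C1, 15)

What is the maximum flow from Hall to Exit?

Augment Hall→StairB→C5→StairA→Exit: bottleneck 5, flow now 5.
Augment Hall→StairB→C5→C4→Exit: bottleneck 1, flow now 6.
Augment Hall→C1→C2→C4→Exit: bottleneck 3, flow now 9.
Augment Hall→C1→C3→C4→Exit: bottleneck 2, flow now 11.
No augmenting path remains; maximum flow = 11.
In the residual graph, reachable from Hall: {Hall, StairB, C1, StairC, C5, C2, C3, StairA, C4}.
Min-cut edges: StairA→Exit (5), C4→Exit (6); capacity 5 + 6 = 11.
This cut is saturated, so no flow can exceed 11.

11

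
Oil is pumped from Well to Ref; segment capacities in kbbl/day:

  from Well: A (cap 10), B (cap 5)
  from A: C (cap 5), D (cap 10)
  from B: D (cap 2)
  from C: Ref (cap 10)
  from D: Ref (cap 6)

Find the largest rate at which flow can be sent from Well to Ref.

11

Augment Well→A→C→Ref: bottleneck 5, flow now 5.
Augment Well→A→D→Ref: bottleneck 5, flow now 10.
Augment Well→B→D→Ref: bottleneck 1, flow now 11.
No augmenting path remains; maximum flow = 11.
In the residual graph, reachable from Well: {Well, A, B, D}.
Min-cut edges: A→C (5), D→Ref (6); capacity 5 + 6 = 11.
This cut is saturated, so no flow can exceed 11.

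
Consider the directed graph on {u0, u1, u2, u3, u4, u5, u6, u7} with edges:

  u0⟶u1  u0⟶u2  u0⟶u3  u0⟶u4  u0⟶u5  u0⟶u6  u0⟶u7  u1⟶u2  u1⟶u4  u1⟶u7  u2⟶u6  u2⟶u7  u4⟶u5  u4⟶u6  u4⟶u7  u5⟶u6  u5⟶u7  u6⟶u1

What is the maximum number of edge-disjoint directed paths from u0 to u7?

5

Assign every edge capacity 1; by Menger, the answer equals the max flow.
Path u0→u7 (+1); total 1.
Path u0→u1→u7 (+1); total 2.
Path u0→u2→u7 (+1); total 3.
Path u0→u4→u7 (+1); total 4.
Path u0→u5→u7 (+1); total 5.
No residual u0→u7 path; max flow = 5.
Certifying cut of size 5: {u0→u7, u1→u7, u2→u7, u4→u7, u5→u7}.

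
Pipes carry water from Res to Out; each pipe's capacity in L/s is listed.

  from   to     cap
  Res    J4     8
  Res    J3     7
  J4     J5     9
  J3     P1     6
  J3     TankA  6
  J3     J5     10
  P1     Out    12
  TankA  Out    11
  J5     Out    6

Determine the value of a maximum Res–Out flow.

13

Augment Res→J4→J5→Out: bottleneck 6, flow now 6.
Augment Res→J3→P1→Out: bottleneck 6, flow now 12.
Augment Res→J3→TankA→Out: bottleneck 1, flow now 13.
No augmenting path remains; maximum flow = 13.
In the residual graph, reachable from Res: {Res, J4, J5}.
Min-cut edges: Res→J3 (7), J5→Out (6); capacity 7 + 6 = 13.
This cut is saturated, so no flow can exceed 13.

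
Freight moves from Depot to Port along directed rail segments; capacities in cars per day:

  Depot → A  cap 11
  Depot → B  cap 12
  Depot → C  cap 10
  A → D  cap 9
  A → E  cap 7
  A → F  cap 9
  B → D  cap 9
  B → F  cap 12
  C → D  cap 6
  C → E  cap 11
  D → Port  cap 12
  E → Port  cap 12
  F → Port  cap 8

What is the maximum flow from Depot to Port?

32

Augment Depot→A→D→Port: bottleneck 9, flow now 9.
Augment Depot→A→E→Port: bottleneck 2, flow now 11.
Augment Depot→B→D→Port: bottleneck 3, flow now 14.
Augment Depot→B→F→Port: bottleneck 8, flow now 22.
Augment Depot→C→E→Port: bottleneck 10, flow now 32.
No augmenting path remains; maximum flow = 32.
In the residual graph, reachable from Depot: {Depot, A, B, C, D, E, F}.
Min-cut edges: D→Port (12), E→Port (12), F→Port (8); capacity 12 + 12 + 8 = 32.
This cut is saturated, so no flow can exceed 32.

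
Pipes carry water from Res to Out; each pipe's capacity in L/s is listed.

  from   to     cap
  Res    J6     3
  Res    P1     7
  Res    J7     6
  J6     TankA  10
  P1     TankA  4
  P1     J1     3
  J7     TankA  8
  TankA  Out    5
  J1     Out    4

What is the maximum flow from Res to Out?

8

Augment Res→J6→TankA→Out: bottleneck 3, flow now 3.
Augment Res→P1→TankA→Out: bottleneck 2, flow now 5.
Augment Res→P1→J1→Out: bottleneck 3, flow now 8.
No augmenting path remains; maximum flow = 8.
In the residual graph, reachable from Res: {Res, J6, P1, J7, TankA}.
Min-cut edges: P1→J1 (3), TankA→Out (5); capacity 3 + 5 = 8.
This cut is saturated, so no flow can exceed 8.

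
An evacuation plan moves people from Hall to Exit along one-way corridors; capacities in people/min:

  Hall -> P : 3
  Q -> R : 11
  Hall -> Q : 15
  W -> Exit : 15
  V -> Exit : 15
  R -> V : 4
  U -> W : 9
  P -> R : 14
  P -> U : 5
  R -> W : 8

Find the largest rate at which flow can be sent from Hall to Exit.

Augment Hall→P→R→V→Exit: bottleneck 3, flow now 3.
Augment Hall→Q→R→V→Exit: bottleneck 1, flow now 4.
Augment Hall→Q→R→W→Exit: bottleneck 8, flow now 12.
Augment Hall→Q→R→P→U→W→Exit: bottleneck 2, flow now 14. (uses reverse residual edge)
No augmenting path remains; maximum flow = 14.
In the residual graph, reachable from Hall: {Hall, Q}.
Min-cut edges: Hall→P (3), Q→R (11); capacity 3 + 11 = 14.
This cut is saturated, so no flow can exceed 14.

14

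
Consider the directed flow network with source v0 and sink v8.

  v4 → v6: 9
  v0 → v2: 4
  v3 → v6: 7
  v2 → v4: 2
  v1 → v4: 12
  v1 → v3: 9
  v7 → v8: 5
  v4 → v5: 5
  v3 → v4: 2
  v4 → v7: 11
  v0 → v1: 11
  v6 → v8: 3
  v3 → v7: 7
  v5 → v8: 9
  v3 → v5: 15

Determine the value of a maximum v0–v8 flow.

13

Augment v0→v1→v3→v5→v8: bottleneck 9, flow now 9.
Augment v0→v1→v4→v6→v8: bottleneck 2, flow now 11.
Augment v0→v2→v4→v6→v8: bottleneck 1, flow now 12.
Augment v0→v2→v4→v7→v8: bottleneck 1, flow now 13.
No augmenting path remains; maximum flow = 13.
In the residual graph, reachable from v0: {v0, v2}.
Min-cut edges: v0→v1 (11), v2→v4 (2); capacity 11 + 2 = 13.
This cut is saturated, so no flow can exceed 13.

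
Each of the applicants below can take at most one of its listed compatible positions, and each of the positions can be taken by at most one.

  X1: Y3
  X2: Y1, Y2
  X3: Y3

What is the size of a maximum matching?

Unit-capacity flow: source→left, listed edges, right→sink; max matching = max flow.
Augmenting path X1→Y3 (+1); matched 1.
Augmenting path X2→Y1 (+1); matched 2.
No augmenting path remains; maximum matching = 2.
König certificate: {X2, Y3} is a vertex cover of size 2 (every listed pair touches it), so no matching can be larger.

2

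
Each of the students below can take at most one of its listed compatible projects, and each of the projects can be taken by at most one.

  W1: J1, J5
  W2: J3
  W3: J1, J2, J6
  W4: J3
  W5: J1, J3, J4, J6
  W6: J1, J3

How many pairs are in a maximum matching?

Unit-capacity flow: source→left, listed edges, right→sink; max matching = max flow.
Augmenting path W1→J1 (+1); matched 1.
Augmenting path W2→J3 (+1); matched 2.
Augmenting path W3→J2 (+1); matched 3.
Augmenting path W5→J4 (+1); matched 4.
Augmenting path W6→J1→W1→J5 (+1); matched 5.
No augmenting path remains; maximum matching = 5.
König certificate: {W1, W3, W5, W6, J3} is a vertex cover of size 5 (every listed pair touches it), so no matching can be larger.

5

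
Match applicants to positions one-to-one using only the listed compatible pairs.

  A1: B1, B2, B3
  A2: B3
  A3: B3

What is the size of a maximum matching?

Unit-capacity flow: source→left, listed edges, right→sink; max matching = max flow.
Augmenting path A1→B1 (+1); matched 1.
Augmenting path A2→B3 (+1); matched 2.
No augmenting path remains; maximum matching = 2.
König certificate: {A1, B3} is a vertex cover of size 2 (every listed pair touches it), so no matching can be larger.

2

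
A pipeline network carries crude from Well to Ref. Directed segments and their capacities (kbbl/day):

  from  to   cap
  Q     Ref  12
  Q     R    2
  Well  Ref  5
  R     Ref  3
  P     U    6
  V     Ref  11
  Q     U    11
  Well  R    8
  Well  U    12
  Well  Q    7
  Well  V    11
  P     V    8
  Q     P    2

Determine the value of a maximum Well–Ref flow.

Augment Well→Ref: bottleneck 5, flow now 5.
Augment Well→Q→Ref: bottleneck 7, flow now 12.
Augment Well→R→Ref: bottleneck 3, flow now 15.
Augment Well→V→Ref: bottleneck 11, flow now 26.
No augmenting path remains; maximum flow = 26.
In the residual graph, reachable from Well: {Well, R, U}.
Min-cut edges: Well→Q (7), Well→V (11), Well→Ref (5), R→Ref (3); capacity 7 + 11 + 5 + 3 = 26.
This cut is saturated, so no flow can exceed 26.

26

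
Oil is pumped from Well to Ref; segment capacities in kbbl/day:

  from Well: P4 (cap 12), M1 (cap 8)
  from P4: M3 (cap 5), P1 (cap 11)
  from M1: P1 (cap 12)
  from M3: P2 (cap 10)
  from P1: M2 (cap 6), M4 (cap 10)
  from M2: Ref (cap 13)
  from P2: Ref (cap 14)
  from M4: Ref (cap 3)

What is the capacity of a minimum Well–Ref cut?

14

Augment Well→P4→M3→P2→Ref: bottleneck 5, flow now 5.
Augment Well→P4→P1→M2→Ref: bottleneck 6, flow now 11.
Augment Well→P4→P1→M4→Ref: bottleneck 1, flow now 12.
Augment Well→M1→P1→M4→Ref: bottleneck 2, flow now 14.
No augmenting path remains; maximum flow = 14.
By max-flow min-cut, the minimum cut capacity equals the max flow.
In the residual graph, reachable from Well: {Well, P4, M1, P1, M4}.
Min-cut edges: P4→M3 (5), P1→M2 (6), M4→Ref (3); capacity 5 + 6 + 3 = 14.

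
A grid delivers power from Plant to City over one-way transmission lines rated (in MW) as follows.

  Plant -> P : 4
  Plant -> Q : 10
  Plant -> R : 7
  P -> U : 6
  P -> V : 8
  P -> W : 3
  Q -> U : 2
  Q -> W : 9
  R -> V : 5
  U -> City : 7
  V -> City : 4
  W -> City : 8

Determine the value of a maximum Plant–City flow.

Augment Plant→P→U→City: bottleneck 4, flow now 4.
Augment Plant→Q→U→City: bottleneck 2, flow now 6.
Augment Plant→Q→W→City: bottleneck 8, flow now 14.
Augment Plant→R→V→City: bottleneck 4, flow now 18.
No augmenting path remains; maximum flow = 18.
In the residual graph, reachable from Plant: {Plant, R, V}.
Min-cut edges: Plant→P (4), Plant→Q (10), V→City (4); capacity 4 + 10 + 4 = 18.
This cut is saturated, so no flow can exceed 18.

18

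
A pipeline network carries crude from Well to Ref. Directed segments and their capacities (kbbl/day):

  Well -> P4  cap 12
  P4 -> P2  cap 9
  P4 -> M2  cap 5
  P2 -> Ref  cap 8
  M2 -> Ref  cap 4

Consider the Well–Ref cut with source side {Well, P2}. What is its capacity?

20

Edges leaving {Well, P2}: Well→P4 (12), P2→Ref (8).
Cut capacity = 12 + 8 = 20.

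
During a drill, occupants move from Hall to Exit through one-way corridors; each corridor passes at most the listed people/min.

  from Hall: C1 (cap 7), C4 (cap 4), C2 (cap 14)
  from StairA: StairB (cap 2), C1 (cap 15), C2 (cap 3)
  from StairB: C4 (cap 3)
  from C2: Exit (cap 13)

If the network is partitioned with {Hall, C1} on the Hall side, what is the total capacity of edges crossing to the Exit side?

Edges leaving {Hall, C1}: Hall→C4 (4), Hall→C2 (14).
Cut capacity = 4 + 14 = 18.

18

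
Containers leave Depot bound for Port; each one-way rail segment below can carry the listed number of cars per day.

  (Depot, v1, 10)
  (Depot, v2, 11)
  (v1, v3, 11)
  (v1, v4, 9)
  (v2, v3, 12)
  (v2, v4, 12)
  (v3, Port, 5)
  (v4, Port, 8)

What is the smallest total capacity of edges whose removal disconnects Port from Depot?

13

Augment Depot→v1→v3→Port: bottleneck 5, flow now 5.
Augment Depot→v1→v4→Port: bottleneck 5, flow now 10.
Augment Depot→v2→v4→Port: bottleneck 3, flow now 13.
No augmenting path remains; maximum flow = 13.
By max-flow min-cut, the minimum cut capacity equals the max flow.
In the residual graph, reachable from Depot: {Depot, v1, v2, v3, v4}.
Min-cut edges: v3→Port (5), v4→Port (8); capacity 5 + 8 = 13.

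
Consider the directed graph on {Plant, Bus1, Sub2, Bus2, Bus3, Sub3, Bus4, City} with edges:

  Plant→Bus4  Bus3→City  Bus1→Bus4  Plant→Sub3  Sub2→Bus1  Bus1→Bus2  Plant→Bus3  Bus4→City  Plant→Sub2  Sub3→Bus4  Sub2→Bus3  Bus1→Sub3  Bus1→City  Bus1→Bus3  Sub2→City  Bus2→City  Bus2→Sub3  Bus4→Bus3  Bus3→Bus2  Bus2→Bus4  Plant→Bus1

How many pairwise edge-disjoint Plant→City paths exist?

5

Assign every edge capacity 1; by Menger, the answer equals the max flow.
Path Plant→Bus1→City (+1); total 1.
Path Plant→Sub2→City (+1); total 2.
Path Plant→Bus3→City (+1); total 3.
Path Plant→Bus4→City (+1); total 4.
Path Plant→Sub3→Bus4→Bus3→Bus2→City (+1); total 5.
No residual Plant→City path; max flow = 5.
Certifying cut of size 5: {Plant→Bus1, Plant→Bus3, Plant→Bus4, Plant→Sub2, Plant→Sub3}.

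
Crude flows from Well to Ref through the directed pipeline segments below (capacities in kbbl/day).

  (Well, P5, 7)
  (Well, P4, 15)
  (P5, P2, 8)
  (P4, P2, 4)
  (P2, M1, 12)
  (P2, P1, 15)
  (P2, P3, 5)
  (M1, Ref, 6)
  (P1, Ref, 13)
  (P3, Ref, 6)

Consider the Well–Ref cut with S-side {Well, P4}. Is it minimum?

Given cut capacity: 7 + 4 = 11.
Augment Well→P5→P2→M1→Ref: bottleneck 6, flow now 6.
Augment Well→P5→P2→P1→Ref: bottleneck 1, flow now 7.
Augment Well→P4→P2→P1→Ref: bottleneck 4, flow now 11.
No augmenting path remains; maximum flow = 11.
Cut capacity 11 equals the max flow, so it is a minimum cut.

Yes — it is a minimum cut (capacity 11).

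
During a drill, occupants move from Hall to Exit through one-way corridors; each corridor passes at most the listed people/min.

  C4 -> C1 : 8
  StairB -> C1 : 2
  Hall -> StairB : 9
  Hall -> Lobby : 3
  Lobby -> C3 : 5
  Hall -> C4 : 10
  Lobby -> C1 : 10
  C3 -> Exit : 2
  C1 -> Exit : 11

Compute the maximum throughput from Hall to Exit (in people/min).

Augment Hall→C4→C1→Exit: bottleneck 8, flow now 8.
Augment Hall→StairB→C1→Exit: bottleneck 2, flow now 10.
Augment Hall→Lobby→C1→Exit: bottleneck 1, flow now 11.
Augment Hall→Lobby→C3→Exit: bottleneck 2, flow now 13.
No augmenting path remains; maximum flow = 13.
In the residual graph, reachable from Hall: {Hall, C4, StairB}.
Min-cut edges: Hall→Lobby (3), C4→C1 (8), StairB→C1 (2); capacity 3 + 8 + 2 = 13.
This cut is saturated, so no flow can exceed 13.

13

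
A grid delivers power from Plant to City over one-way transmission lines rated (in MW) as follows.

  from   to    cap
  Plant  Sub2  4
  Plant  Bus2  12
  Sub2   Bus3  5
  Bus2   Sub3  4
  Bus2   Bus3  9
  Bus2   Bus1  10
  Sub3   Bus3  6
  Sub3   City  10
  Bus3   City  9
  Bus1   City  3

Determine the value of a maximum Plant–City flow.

Augment Plant→Sub2→Bus3→City: bottleneck 4, flow now 4.
Augment Plant→Bus2→Sub3→City: bottleneck 4, flow now 8.
Augment Plant→Bus2→Bus3→City: bottleneck 5, flow now 13.
Augment Plant→Bus2→Bus1→City: bottleneck 3, flow now 16.
No augmenting path remains; maximum flow = 16.
In the residual graph, reachable from Plant: {Plant}.
Min-cut edges: Plant→Sub2 (4), Plant→Bus2 (12); capacity 4 + 12 = 16.
This cut is saturated, so no flow can exceed 16.

16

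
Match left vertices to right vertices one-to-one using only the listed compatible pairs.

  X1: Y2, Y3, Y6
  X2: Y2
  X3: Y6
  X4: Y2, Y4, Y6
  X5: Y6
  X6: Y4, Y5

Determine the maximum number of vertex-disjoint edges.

5

Unit-capacity flow: source→left, listed edges, right→sink; max matching = max flow.
Augmenting path X1→Y2 (+1); matched 1.
Augmenting path X3→Y6 (+1); matched 2.
Augmenting path X4→Y4 (+1); matched 3.
Augmenting path X6→Y5 (+1); matched 4.
Augmenting path X2→Y2→X1→Y3 (+1); matched 5.
No augmenting path remains; maximum matching = 5.
König certificate: {X1, X2, X4, X6, Y6} is a vertex cover of size 5 (every listed pair touches it), so no matching can be larger.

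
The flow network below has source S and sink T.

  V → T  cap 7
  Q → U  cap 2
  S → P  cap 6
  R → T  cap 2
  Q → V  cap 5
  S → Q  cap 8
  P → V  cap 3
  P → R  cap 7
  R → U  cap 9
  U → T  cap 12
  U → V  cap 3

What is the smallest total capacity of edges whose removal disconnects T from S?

13

Augment S→P→R→T: bottleneck 2, flow now 2.
Augment S→P→V→T: bottleneck 3, flow now 5.
Augment S→Q→U→T: bottleneck 2, flow now 7.
Augment S→Q→V→T: bottleneck 4, flow now 11.
Augment S→P→R→U→T: bottleneck 1, flow now 12.
Augment S→Q→V→P→R→U→T: bottleneck 1, flow now 13. (uses reverse residual edge)
No augmenting path remains; maximum flow = 13.
By max-flow min-cut, the minimum cut capacity equals the max flow.
In the residual graph, reachable from S: {S, Q}.
Min-cut edges: S→P (6), Q→U (2), Q→V (5); capacity 6 + 2 + 5 = 13.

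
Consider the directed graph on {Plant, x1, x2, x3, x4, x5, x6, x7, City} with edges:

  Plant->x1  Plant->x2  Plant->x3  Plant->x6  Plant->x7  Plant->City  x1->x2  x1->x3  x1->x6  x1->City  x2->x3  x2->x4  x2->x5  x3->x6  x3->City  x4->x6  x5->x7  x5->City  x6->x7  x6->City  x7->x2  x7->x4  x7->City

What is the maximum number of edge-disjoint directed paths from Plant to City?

Assign every edge capacity 1; by Menger, the answer equals the max flow.
Path Plant→City (+1); total 1.
Path Plant→x1→City (+1); total 2.
Path Plant→x3→City (+1); total 3.
Path Plant→x6→City (+1); total 4.
Path Plant→x7→City (+1); total 5.
Path Plant→x2→x5→City (+1); total 6.
No residual Plant→City path; max flow = 6.
Certifying cut of size 6: {Plant→City, Plant→x1, Plant→x2, Plant→x3, Plant→x6, Plant→x7}.

6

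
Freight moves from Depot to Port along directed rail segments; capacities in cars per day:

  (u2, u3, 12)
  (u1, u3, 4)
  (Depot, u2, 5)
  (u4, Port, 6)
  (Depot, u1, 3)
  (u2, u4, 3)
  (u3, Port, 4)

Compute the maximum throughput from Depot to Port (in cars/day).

7

Augment Depot→u1→u3→Port: bottleneck 3, flow now 3.
Augment Depot→u2→u3→Port: bottleneck 1, flow now 4.
Augment Depot→u2→u4→Port: bottleneck 3, flow now 7.
No augmenting path remains; maximum flow = 7.
In the residual graph, reachable from Depot: {Depot, u1, u2, u3}.
Min-cut edges: u2→u4 (3), u3→Port (4); capacity 3 + 4 = 7.
This cut is saturated, so no flow can exceed 7.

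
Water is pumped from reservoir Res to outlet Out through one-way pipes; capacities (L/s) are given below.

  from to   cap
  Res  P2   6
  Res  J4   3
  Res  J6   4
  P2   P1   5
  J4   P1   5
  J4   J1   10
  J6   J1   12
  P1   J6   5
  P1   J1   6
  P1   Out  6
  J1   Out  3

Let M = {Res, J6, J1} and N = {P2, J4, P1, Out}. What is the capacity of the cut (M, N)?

12

Edges leaving {Res, J6, J1}: Res→P2 (6), Res→J4 (3), J1→Out (3).
Cut capacity = 6 + 3 + 3 = 12.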